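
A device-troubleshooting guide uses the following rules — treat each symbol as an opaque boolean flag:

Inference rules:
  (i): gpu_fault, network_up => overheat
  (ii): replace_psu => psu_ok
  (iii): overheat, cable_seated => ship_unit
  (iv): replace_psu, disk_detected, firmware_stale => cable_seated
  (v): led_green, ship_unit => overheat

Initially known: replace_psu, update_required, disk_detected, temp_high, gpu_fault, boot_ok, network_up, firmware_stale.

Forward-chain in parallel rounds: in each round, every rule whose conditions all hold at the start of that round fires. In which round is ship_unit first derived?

Round 1: (i) [gpu_fault, network_up => overheat]; (ii) [replace_psu => psu_ok]; (iv) [replace_psu, disk_detected, firmware_stale => cable_seated]. Adds overheat, psu_ok, cable_seated.
Round 2: (iii) [overheat, cable_seated => ship_unit]. Adds ship_unit.
ship_unit first appears in round 2.

2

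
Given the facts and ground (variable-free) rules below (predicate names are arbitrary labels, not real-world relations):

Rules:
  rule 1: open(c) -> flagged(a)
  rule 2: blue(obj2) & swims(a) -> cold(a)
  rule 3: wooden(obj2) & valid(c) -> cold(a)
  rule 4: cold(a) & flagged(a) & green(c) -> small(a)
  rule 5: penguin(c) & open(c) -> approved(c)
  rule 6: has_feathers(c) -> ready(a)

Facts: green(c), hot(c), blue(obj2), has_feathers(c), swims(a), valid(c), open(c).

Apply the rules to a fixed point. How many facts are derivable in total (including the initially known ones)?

[1] rule 1 [open(c) -> flagged(a)]; rule 2 [blue(obj2) & swims(a) -> cold(a)]; rule 6 [has_feathers(c) -> ready(a)]. ⇒ new: flagged(a), cold(a), ready(a).
[2] rule 4 [cold(a) & flagged(a) & green(c) -> small(a)]. ⇒ new: small(a).
Closure: {blue(obj2), cold(a), flagged(a), green(c), has_feathers(c), hot(c), open(c), ready(a), small(a), swims(a), valid(c)} — 11 facts.

11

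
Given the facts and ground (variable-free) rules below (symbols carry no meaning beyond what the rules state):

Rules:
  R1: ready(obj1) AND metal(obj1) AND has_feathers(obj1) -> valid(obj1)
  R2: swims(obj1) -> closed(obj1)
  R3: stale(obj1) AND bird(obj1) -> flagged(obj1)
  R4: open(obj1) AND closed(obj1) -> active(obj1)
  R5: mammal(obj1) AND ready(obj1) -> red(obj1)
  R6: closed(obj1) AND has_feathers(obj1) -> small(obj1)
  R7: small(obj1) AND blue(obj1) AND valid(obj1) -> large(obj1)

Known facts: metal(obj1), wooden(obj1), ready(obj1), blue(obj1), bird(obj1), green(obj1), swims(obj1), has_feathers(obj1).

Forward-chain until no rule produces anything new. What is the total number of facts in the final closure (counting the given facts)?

12

Round 1 — R1, R2, derive valid(obj1), closed(obj1).
Round 2 — R6, derive small(obj1).
Round 3 — R7, derive large(obj1).
Closure: {bird(obj1), blue(obj1), closed(obj1), green(obj1), has_feathers(obj1), large(obj1), metal(obj1), ready(obj1), small(obj1), swims(obj1), valid(obj1), wooden(obj1)} — 12 facts.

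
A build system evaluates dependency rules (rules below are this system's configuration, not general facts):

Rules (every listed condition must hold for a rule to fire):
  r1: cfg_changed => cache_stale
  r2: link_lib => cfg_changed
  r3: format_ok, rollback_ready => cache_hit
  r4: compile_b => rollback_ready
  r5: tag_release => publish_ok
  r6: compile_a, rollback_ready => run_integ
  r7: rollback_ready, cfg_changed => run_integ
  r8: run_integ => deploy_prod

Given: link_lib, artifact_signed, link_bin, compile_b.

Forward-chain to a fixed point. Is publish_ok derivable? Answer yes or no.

[1] r2 [link_lib => cfg_changed]; r4 [compile_b => rollback_ready]. ⇒ new: cfg_changed, rollback_ready.
[2] r1 [cfg_changed => cache_stale]; r7 [rollback_ready, cfg_changed => run_integ]. ⇒ new: cache_stale, run_integ.
[3] r8 [run_integ => deploy_prod]. ⇒ new: deploy_prod.
Fixed point reached. publish_ok is concluded only by r5; r5 needs tag_release (never derived).

no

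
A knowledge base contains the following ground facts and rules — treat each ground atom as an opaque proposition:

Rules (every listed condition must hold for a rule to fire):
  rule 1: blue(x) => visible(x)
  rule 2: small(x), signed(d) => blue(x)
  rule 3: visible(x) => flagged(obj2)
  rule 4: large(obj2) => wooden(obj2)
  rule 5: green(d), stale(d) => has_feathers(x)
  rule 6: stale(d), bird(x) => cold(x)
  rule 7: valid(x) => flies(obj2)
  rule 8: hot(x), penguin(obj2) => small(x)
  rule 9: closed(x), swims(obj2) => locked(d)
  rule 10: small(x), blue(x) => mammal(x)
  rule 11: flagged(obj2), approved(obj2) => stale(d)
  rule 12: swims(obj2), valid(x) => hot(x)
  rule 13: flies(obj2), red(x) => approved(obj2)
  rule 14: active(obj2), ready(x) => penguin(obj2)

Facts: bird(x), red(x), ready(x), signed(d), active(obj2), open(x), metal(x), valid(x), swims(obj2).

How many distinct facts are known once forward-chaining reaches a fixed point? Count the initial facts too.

20

Round 1: rule 7 [valid(x) => flies(obj2)]; rule 12 [swims(obj2), valid(x) => hot(x)]; rule 14 [active(obj2), ready(x) => penguin(obj2)]. Adds flies(obj2), hot(x), penguin(obj2).
Round 2: rule 8 [hot(x), penguin(obj2) => small(x)]; rule 13 [flies(obj2), red(x) => approved(obj2)]. Adds small(x), approved(obj2).
Round 3: rule 2 [small(x), signed(d) => blue(x)]. Adds blue(x).
Round 4: rule 1 [blue(x) => visible(x)]; rule 10 [small(x), blue(x) => mammal(x)]. Adds visible(x), mammal(x).
Round 5: rule 3 [visible(x) => flagged(obj2)]. Adds flagged(obj2).
Round 6: rule 11 [flagged(obj2), approved(obj2) => stale(d)]. Adds stale(d).
Round 7: rule 6 [stale(d), bird(x) => cold(x)]. Adds cold(x).
Closure: {active(obj2), approved(obj2), bird(x), blue(x), cold(x), flagged(obj2), flies(obj2), hot(x), mammal(x), metal(x), open(x), penguin(obj2), ready(x), red(x), signed(d), small(x), stale(d), swims(obj2), valid(x), visible(x)} — 20 facts.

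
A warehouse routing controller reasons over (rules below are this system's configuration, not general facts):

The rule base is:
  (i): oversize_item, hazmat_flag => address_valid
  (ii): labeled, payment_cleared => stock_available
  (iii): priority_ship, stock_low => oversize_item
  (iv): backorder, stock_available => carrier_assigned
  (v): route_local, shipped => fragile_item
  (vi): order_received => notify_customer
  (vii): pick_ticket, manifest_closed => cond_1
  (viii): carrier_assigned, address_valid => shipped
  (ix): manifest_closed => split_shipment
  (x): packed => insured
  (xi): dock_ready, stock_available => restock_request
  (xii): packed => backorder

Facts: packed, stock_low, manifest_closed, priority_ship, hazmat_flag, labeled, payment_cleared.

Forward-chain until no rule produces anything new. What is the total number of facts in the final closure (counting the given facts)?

[1] (ii) [labeled, payment_cleared => stock_available]; (iii) [priority_ship, stock_low => oversize_item]; (ix) [manifest_closed => split_shipment]; (x) [packed => insured]; (xii) [packed => backorder]. ⇒ new: stock_available, oversize_item, split_shipment, insured, backorder.
[2] (i) [oversize_item, hazmat_flag => address_valid]; (iv) [backorder, stock_available => carrier_assigned]. ⇒ new: address_valid, carrier_assigned.
[3] (viii) [carrier_assigned, address_valid => shipped]. ⇒ new: shipped.
Closure: {address_valid, backorder, carrier_assigned, hazmat_flag, insured, labeled, manifest_closed, oversize_item, packed, payment_cleared, priority_ship, shipped, split_shipment, stock_available, stock_low} — 15 facts.

15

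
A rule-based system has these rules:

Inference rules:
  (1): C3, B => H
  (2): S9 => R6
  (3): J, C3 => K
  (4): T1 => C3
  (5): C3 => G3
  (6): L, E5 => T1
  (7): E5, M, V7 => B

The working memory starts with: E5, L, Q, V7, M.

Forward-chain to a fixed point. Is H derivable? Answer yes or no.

Round 1 fires (6), (7), giving T1, B.
Round 2 fires (4), giving C3.
Round 3 fires (1), (5), giving H, G3.
H appears in round 3, so it is derivable.

yes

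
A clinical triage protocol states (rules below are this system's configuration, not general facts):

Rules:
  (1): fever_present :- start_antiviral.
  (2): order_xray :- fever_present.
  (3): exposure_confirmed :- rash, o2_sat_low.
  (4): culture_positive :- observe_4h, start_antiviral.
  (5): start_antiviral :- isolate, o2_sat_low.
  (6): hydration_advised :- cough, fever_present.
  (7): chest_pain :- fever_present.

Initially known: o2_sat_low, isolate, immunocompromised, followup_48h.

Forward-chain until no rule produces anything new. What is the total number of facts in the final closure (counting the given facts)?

8

Round 1: (5) [start_antiviral :- isolate, o2_sat_low.]. Adds start_antiviral.
Round 2: (1) [fever_present :- start_antiviral.]. Adds fever_present.
Round 3: (2) [order_xray :- fever_present.]; (7) [chest_pain :- fever_present.]. Adds order_xray, chest_pain.
Closure: {chest_pain, fever_present, followup_48h, immunocompromised, isolate, o2_sat_low, order_xray, start_antiviral} — 8 facts.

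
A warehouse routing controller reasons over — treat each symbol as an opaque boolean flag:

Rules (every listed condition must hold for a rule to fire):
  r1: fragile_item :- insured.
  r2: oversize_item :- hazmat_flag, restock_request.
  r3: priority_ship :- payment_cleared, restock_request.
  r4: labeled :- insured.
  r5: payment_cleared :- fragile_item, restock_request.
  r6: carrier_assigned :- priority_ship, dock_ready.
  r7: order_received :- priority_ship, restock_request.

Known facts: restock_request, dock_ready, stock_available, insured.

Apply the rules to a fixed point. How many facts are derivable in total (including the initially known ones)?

10

Round 1 fires r1, r4, giving fragile_item, labeled.
Round 2 fires r5, giving payment_cleared.
Round 3 fires r3, giving priority_ship.
Round 4 fires r6, r7, giving carrier_assigned, order_received.
Closure: {carrier_assigned, dock_ready, fragile_item, insured, labeled, order_received, payment_cleared, priority_ship, restock_request, stock_available} — 10 facts.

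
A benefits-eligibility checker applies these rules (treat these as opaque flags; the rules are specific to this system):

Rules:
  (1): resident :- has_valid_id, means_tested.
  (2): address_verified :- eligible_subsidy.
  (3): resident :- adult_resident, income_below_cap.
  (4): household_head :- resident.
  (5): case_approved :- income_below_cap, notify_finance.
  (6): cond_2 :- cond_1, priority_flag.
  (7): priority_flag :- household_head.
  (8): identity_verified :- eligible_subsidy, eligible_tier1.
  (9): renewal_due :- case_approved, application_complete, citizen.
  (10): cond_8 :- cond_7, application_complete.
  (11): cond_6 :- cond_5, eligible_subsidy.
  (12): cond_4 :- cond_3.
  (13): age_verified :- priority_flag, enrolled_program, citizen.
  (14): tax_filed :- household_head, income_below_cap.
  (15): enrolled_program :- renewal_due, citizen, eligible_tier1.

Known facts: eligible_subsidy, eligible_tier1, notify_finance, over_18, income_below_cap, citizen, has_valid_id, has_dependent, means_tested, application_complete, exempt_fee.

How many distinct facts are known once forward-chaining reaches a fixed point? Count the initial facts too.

21

[1] (1) [resident :- has_valid_id, means_tested.]; (2) [address_verified :- eligible_subsidy.]; (5) [case_approved :- income_below_cap, notify_finance.]; (8) [identity_verified :- eligible_subsidy, eligible_tier1.]. ⇒ new: resident, address_verified, case_approved, identity_verified.
[2] (4) [household_head :- resident.]; (9) [renewal_due :- case_approved, application_complete, citizen.]. ⇒ new: household_head, renewal_due.
[3] (7) [priority_flag :- household_head.]; (14) [tax_filed :- household_head, income_below_cap.]; (15) [enrolled_program :- renewal_due, citizen, eligible_tier1.]. ⇒ new: priority_flag, tax_filed, enrolled_program.
[4] (13) [age_verified :- priority_flag, enrolled_program, citizen.]. ⇒ new: age_verified.
Closure: {address_verified, age_verified, application_complete, case_approved, citizen, eligible_subsidy, eligible_tier1, enrolled_program, exempt_fee, has_dependent, has_valid_id, household_head, identity_verified, income_below_cap, means_tested, notify_finance, over_18, priority_flag, renewal_due, resident, tax_filed} — 21 facts.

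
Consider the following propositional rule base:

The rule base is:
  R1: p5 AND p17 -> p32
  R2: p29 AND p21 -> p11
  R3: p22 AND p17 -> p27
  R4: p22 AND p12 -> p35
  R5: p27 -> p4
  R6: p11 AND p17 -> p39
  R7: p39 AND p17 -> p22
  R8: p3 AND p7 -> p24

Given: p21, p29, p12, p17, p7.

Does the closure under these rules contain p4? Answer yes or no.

yes

Round 1: R2 [p29 AND p21 -> p11]. Adds p11.
Round 2: R6 [p11 AND p17 -> p39]. Adds p39.
Round 3: R7 [p39 AND p17 -> p22]. Adds p22.
Round 4: R3 [p22 AND p17 -> p27]; R4 [p22 AND p12 -> p35]. Adds p27, p35.
Round 5: R5 [p27 -> p4]. Adds p4.
p4 appears in round 5, so it is derivable.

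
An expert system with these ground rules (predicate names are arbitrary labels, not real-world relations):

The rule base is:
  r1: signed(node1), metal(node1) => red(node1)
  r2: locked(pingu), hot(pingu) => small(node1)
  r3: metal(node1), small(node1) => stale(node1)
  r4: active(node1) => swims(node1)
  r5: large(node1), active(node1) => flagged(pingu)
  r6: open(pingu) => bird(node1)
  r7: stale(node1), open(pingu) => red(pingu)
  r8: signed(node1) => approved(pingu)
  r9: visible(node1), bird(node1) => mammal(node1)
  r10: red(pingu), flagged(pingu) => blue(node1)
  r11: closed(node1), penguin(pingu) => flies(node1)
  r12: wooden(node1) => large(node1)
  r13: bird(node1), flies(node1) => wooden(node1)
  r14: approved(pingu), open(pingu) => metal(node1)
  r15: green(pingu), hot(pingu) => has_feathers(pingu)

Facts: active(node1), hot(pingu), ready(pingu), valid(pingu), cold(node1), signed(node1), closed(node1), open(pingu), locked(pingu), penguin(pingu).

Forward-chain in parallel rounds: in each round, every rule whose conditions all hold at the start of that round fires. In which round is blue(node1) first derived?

Round 1: r2 [locked(pingu), hot(pingu) => small(node1)]; r4 [active(node1) => swims(node1)]; r6 [open(pingu) => bird(node1)]; r8 [signed(node1) => approved(pingu)]; r11 [closed(node1), penguin(pingu) => flies(node1)]. New: small(node1), swims(node1), bird(node1), approved(pingu), flies(node1).
Round 2: r13 [bird(node1), flies(node1) => wooden(node1)]; r14 [approved(pingu), open(pingu) => metal(node1)]. New: wooden(node1), metal(node1).
Round 3: r1 [signed(node1), metal(node1) => red(node1)]; r3 [metal(node1), small(node1) => stale(node1)]; r12 [wooden(node1) => large(node1)]. New: red(node1), stale(node1), large(node1).
Round 4: r5 [large(node1), active(node1) => flagged(pingu)]; r7 [stale(node1), open(pingu) => red(pingu)]. New: flagged(pingu), red(pingu).
Round 5: r10 [red(pingu), flagged(pingu) => blue(node1)]. New: blue(node1).
blue(node1) first appears in round 5.

5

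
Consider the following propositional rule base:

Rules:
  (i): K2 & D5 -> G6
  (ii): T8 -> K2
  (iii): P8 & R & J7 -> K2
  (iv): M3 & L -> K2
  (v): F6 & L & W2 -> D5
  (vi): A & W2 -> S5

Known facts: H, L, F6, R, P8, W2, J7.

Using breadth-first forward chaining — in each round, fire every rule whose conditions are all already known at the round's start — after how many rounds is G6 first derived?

2

[1] (iii) [P8 & R & J7 -> K2]; (v) [F6 & L & W2 -> D5]. ⇒ new: K2, D5.
[2] (i) [K2 & D5 -> G6]. ⇒ new: G6.
G6 first appears in round 2.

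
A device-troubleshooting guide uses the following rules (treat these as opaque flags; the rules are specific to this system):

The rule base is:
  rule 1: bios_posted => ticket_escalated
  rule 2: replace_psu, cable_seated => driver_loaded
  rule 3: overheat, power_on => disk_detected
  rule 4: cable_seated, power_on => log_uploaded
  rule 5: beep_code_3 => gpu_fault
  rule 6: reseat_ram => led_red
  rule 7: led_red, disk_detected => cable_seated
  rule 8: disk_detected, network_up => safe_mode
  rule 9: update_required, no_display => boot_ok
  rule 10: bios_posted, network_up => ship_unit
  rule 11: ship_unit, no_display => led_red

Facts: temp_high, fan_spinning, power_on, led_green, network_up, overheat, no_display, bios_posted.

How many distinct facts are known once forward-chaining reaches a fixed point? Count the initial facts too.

Round 1 — rule 1, rule 3, rule 10, derive ticket_escalated, disk_detected, ship_unit.
Round 2 — rule 8, rule 11, derive safe_mode, led_red.
Round 3 — rule 7, derive cable_seated.
Round 4 — rule 4, derive log_uploaded.
Closure: {bios_posted, cable_seated, disk_detected, fan_spinning, led_green, led_red, log_uploaded, network_up, no_display, overheat, power_on, safe_mode, ship_unit, temp_high, ticket_escalated} — 15 facts.

15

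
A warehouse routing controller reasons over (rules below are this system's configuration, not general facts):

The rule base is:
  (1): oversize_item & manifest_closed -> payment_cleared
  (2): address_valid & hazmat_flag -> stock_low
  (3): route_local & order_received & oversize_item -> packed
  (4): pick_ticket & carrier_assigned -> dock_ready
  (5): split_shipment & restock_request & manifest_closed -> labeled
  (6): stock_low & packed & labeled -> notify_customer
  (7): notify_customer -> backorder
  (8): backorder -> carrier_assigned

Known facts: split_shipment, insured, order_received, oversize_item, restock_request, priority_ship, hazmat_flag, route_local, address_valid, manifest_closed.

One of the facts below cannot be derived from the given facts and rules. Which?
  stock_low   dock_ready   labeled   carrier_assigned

dock_ready

Round 1 fires (1), (2), (3), (5), giving payment_cleared, stock_low, packed, labeled.
Round 2 fires (6), giving notify_customer.
Round 3 fires (7), giving backorder.
Round 4 fires (8), giving carrier_assigned.
Derived: labeled (round 1), carrier_assigned (round 4), stock_low (round 1). dock_ready never appears in any round.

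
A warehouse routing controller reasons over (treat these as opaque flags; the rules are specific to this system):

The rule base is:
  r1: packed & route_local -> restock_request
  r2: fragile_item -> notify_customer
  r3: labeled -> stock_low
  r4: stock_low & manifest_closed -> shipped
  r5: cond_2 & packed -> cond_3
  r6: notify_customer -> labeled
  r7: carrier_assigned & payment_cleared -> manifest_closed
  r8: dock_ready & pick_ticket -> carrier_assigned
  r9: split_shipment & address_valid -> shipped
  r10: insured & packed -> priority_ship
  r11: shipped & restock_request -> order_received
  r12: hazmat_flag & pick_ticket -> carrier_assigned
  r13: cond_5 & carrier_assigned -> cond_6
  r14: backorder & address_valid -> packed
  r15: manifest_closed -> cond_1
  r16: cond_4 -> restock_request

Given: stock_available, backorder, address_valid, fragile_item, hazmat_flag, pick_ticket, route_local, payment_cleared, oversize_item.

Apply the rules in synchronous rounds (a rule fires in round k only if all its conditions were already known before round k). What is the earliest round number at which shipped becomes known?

Round 1 fires r2, r12, r14, giving notify_customer, carrier_assigned, packed.
Round 2 fires r1, r6, r7, giving restock_request, labeled, manifest_closed.
Round 3 fires r3, r15, giving stock_low, cond_1.
Round 4 fires r4, giving shipped.
shipped first appears in round 4.

4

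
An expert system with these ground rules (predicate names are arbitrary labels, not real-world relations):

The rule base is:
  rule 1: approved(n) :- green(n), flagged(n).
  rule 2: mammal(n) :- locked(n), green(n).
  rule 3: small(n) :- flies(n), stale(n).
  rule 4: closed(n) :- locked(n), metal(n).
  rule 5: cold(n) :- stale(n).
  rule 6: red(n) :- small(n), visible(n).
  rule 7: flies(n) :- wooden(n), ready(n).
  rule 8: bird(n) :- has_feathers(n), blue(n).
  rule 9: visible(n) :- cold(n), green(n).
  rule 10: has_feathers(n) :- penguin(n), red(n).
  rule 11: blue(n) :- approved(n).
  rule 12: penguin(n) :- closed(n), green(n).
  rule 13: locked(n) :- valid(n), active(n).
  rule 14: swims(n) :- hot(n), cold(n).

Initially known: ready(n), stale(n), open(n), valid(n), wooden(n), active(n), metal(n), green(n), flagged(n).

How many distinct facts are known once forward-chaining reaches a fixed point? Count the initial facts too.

22

[1] rule 1 [approved(n) :- green(n), flagged(n).]; rule 5 [cold(n) :- stale(n).]; rule 7 [flies(n) :- wooden(n), ready(n).]; rule 13 [locked(n) :- valid(n), active(n).]. ⇒ new: approved(n), cold(n), flies(n), locked(n).
[2] rule 2 [mammal(n) :- locked(n), green(n).]; rule 3 [small(n) :- flies(n), stale(n).]; rule 4 [closed(n) :- locked(n), metal(n).]; rule 9 [visible(n) :- cold(n), green(n).]; rule 11 [blue(n) :- approved(n).]. ⇒ new: mammal(n), small(n), closed(n), visible(n), blue(n).
[3] rule 6 [red(n) :- small(n), visible(n).]; rule 12 [penguin(n) :- closed(n), green(n).]. ⇒ new: red(n), penguin(n).
[4] rule 10 [has_feathers(n) :- penguin(n), red(n).]. ⇒ new: has_feathers(n).
[5] rule 8 [bird(n) :- has_feathers(n), blue(n).]. ⇒ new: bird(n).
Closure: {active(n), approved(n), bird(n), blue(n), closed(n), cold(n), flagged(n), flies(n), green(n), has_feathers(n), locked(n), mammal(n), metal(n), open(n), penguin(n), ready(n), red(n), small(n), stale(n), valid(n), visible(n), wooden(n)} — 22 facts.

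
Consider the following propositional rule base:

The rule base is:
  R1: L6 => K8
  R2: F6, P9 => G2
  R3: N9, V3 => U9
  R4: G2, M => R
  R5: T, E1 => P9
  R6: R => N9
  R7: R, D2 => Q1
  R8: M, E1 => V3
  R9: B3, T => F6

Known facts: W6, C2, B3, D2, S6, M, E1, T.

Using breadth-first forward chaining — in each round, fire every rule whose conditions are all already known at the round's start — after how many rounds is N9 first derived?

4

Round 1 fires R5, R8, R9, giving P9, V3, F6.
Round 2 fires R2, giving G2.
Round 3 fires R4, giving R.
Round 4 fires R6, R7, giving N9, Q1.
N9 first appears in round 4.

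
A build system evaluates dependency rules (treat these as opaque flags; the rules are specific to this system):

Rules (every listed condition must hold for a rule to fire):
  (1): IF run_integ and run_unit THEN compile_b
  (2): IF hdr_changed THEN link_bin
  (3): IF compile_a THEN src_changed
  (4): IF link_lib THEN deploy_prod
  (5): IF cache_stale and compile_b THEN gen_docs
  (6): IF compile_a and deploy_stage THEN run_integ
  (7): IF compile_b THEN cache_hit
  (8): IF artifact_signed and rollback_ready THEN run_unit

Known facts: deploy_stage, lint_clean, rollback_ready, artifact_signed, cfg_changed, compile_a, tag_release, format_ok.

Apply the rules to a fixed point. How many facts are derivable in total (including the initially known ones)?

Round 1 — (3), (6), (8), derive src_changed, run_integ, run_unit.
Round 2 — (1), derive compile_b.
Round 3 — (7), derive cache_hit.
Closure: {artifact_signed, cache_hit, cfg_changed, compile_a, compile_b, deploy_stage, format_ok, lint_clean, rollback_ready, run_integ, run_unit, src_changed, tag_release} — 13 facts.

13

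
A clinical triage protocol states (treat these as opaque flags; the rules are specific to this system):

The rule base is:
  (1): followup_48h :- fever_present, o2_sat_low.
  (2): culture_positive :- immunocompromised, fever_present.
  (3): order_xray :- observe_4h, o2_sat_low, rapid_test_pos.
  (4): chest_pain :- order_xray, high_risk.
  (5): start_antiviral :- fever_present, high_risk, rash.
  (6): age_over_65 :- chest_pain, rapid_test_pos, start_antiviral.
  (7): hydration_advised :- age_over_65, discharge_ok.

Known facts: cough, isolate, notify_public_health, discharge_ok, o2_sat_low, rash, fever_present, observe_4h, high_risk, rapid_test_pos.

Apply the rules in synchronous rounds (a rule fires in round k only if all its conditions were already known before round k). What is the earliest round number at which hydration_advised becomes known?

4

[1] (1) [followup_48h :- fever_present, o2_sat_low.]; (3) [order_xray :- observe_4h, o2_sat_low, rapid_test_pos.]; (5) [start_antiviral :- fever_present, high_risk, rash.]. ⇒ new: followup_48h, order_xray, start_antiviral.
[2] (4) [chest_pain :- order_xray, high_risk.]. ⇒ new: chest_pain.
[3] (6) [age_over_65 :- chest_pain, rapid_test_pos, start_antiviral.]. ⇒ new: age_over_65.
[4] (7) [hydration_advised :- age_over_65, discharge_ok.]. ⇒ new: hydration_advised.
hydration_advised first appears in round 4.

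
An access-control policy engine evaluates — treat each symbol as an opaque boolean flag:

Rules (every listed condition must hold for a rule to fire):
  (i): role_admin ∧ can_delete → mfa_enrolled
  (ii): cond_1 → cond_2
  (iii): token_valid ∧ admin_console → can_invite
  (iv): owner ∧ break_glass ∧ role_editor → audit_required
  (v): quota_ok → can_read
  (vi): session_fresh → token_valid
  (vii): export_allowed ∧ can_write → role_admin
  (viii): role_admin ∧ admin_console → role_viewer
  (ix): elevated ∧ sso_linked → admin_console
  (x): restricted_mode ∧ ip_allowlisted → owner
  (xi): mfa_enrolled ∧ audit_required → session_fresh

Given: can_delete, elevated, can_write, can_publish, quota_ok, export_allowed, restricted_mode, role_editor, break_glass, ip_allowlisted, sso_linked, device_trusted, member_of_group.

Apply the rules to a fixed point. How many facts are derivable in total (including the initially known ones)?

23

Round 1: (v) [quota_ok → can_read]; (vii) [export_allowed ∧ can_write → role_admin]; (ix) [elevated ∧ sso_linked → admin_console]; (x) [restricted_mode ∧ ip_allowlisted → owner]. Adds can_read, role_admin, admin_console, owner.
Round 2: (i) [role_admin ∧ can_delete → mfa_enrolled]; (iv) [owner ∧ break_glass ∧ role_editor → audit_required]; (viii) [role_admin ∧ admin_console → role_viewer]. Adds mfa_enrolled, audit_required, role_viewer.
Round 3: (xi) [mfa_enrolled ∧ audit_required → session_fresh]. Adds session_fresh.
Round 4: (vi) [session_fresh → token_valid]. Adds token_valid.
Round 5: (iii) [token_valid ∧ admin_console → can_invite]. Adds can_invite.
Closure: {admin_console, audit_required, break_glass, can_delete, can_invite, can_publish, can_read, can_write, device_trusted, elevated, export_allowed, ip_allowlisted, member_of_group, mfa_enrolled, owner, quota_ok, restricted_mode, role_admin, role_editor, role_viewer, session_fresh, sso_linked, token_valid} — 23 facts.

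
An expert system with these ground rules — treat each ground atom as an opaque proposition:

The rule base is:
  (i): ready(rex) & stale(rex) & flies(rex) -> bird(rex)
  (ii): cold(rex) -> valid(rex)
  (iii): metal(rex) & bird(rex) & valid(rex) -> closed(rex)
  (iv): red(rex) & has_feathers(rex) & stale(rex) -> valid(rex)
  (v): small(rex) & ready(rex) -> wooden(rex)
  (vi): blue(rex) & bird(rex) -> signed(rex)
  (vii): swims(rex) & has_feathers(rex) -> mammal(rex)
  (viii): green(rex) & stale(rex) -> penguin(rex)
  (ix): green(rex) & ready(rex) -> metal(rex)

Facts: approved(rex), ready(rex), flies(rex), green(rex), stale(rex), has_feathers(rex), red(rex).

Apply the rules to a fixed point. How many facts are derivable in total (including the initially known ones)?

Round 1 fires (i), (iv), (viii), (ix), giving bird(rex), valid(rex), penguin(rex), metal(rex).
Round 2 fires (iii), giving closed(rex).
Closure: {approved(rex), bird(rex), closed(rex), flies(rex), green(rex), has_feathers(rex), metal(rex), penguin(rex), ready(rex), red(rex), stale(rex), valid(rex)} — 12 facts.

12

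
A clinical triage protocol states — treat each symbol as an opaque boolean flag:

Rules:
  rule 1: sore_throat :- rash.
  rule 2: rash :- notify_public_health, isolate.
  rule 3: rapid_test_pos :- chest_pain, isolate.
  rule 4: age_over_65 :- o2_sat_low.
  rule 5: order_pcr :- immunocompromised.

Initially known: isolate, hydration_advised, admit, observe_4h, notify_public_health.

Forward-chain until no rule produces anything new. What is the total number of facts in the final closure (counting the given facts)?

[1] rule 2 [rash :- notify_public_health, isolate.]. ⇒ new: rash.
[2] rule 1 [sore_throat :- rash.]. ⇒ new: sore_throat.
Closure: {admit, hydration_advised, isolate, notify_public_health, observe_4h, rash, sore_throat} — 7 facts.

7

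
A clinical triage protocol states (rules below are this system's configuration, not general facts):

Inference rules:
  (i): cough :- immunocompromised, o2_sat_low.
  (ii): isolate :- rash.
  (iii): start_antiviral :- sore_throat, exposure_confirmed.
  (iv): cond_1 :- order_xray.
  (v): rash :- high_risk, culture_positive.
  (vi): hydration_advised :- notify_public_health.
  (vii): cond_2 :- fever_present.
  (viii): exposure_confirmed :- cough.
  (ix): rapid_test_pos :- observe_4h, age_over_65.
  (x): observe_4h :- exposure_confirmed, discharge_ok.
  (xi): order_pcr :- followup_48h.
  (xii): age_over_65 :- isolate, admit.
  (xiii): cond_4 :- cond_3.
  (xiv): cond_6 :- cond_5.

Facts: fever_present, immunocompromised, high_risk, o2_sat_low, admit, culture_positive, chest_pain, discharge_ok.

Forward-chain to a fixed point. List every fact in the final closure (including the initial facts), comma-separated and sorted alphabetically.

Round 1 — (i), (v), (vii), derive cough, rash, cond_2.
Round 2 — (ii), (viii), derive isolate, exposure_confirmed.
Round 3 — (x), (xii), derive observe_4h, age_over_65.
Round 4 — (ix), derive rapid_test_pos.

admit, age_over_65, chest_pain, cond_2, cough, culture_positive, discharge_ok, exposure_confirmed, fever_present, high_risk, immunocompromised, isolate, o2_sat_low, observe_4h, rapid_test_pos, rash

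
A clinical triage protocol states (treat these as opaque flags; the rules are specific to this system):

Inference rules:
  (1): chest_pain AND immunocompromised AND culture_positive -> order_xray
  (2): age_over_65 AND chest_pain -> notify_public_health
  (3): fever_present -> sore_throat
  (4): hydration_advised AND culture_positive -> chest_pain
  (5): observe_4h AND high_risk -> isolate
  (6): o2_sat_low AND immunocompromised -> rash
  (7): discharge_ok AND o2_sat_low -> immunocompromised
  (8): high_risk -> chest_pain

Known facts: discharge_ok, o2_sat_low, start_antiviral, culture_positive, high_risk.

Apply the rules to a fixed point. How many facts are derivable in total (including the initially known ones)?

9

Round 1 — (7), (8), derive immunocompromised, chest_pain.
Round 2 — (1), (6), derive order_xray, rash.
Closure: {chest_pain, culture_positive, discharge_ok, high_risk, immunocompromised, o2_sat_low, order_xray, rash, start_antiviral} — 9 facts.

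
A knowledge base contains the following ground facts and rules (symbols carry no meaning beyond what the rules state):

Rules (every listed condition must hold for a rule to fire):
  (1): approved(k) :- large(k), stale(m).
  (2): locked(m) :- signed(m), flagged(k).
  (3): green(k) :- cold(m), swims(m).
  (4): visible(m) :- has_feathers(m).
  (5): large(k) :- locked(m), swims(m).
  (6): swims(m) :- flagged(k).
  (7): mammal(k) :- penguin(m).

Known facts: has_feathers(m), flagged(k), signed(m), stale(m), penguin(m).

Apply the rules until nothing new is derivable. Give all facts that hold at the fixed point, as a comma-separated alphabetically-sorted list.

approved(k), flagged(k), has_feathers(m), large(k), locked(m), mammal(k), penguin(m), signed(m), stale(m), swims(m), visible(m)

Round 1: (2) [locked(m) :- signed(m), flagged(k).]; (4) [visible(m) :- has_feathers(m).]; (6) [swims(m) :- flagged(k).]; (7) [mammal(k) :- penguin(m).]. New: locked(m), visible(m), swims(m), mammal(k).
Round 2: (5) [large(k) :- locked(m), swims(m).]. New: large(k).
Round 3: (1) [approved(k) :- large(k), stale(m).]. New: approved(k).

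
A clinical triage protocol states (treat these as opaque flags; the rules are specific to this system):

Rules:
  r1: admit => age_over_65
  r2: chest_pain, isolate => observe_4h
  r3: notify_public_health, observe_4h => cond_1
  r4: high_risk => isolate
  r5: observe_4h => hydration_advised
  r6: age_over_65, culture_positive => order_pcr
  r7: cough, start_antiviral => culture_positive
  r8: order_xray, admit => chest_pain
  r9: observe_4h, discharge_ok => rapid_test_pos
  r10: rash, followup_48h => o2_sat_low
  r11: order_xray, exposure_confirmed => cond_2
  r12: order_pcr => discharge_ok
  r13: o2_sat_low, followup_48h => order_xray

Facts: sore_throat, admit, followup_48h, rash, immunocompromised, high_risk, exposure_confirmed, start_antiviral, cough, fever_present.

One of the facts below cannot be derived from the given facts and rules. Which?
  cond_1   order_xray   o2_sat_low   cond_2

Round 1: r1 [admit => age_over_65]; r4 [high_risk => isolate]; r7 [cough, start_antiviral => culture_positive]; r10 [rash, followup_48h => o2_sat_low]. Adds age_over_65, isolate, culture_positive, o2_sat_low.
Round 2: r6 [age_over_65, culture_positive => order_pcr]; r13 [o2_sat_low, followup_48h => order_xray]. Adds order_pcr, order_xray.
Round 3: r8 [order_xray, admit => chest_pain]; r11 [order_xray, exposure_confirmed => cond_2]; r12 [order_pcr => discharge_ok]. Adds chest_pain, cond_2, discharge_ok.
Round 4: r2 [chest_pain, isolate => observe_4h]. Adds observe_4h.
Round 5: r5 [observe_4h => hydration_advised]; r9 [observe_4h, discharge_ok => rapid_test_pos]. Adds hydration_advised, rapid_test_pos.
Derived: order_xray (round 2), o2_sat_low (round 1), cond_2 (round 3). cond_1 never appears in any round.

cond_1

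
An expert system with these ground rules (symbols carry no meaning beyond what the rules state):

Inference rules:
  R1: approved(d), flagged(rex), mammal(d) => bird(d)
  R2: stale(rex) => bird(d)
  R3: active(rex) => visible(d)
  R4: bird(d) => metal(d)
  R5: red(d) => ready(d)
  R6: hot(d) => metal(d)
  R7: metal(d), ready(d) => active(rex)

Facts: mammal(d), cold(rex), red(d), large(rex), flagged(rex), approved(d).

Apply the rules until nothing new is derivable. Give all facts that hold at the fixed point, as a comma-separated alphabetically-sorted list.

active(rex), approved(d), bird(d), cold(rex), flagged(rex), large(rex), mammal(d), metal(d), ready(d), red(d), visible(d)

Round 1 fires R1, R5, giving bird(d), ready(d).
Round 2 fires R4, giving metal(d).
Round 3 fires R7, giving active(rex).
Round 4 fires R3, giving visible(d).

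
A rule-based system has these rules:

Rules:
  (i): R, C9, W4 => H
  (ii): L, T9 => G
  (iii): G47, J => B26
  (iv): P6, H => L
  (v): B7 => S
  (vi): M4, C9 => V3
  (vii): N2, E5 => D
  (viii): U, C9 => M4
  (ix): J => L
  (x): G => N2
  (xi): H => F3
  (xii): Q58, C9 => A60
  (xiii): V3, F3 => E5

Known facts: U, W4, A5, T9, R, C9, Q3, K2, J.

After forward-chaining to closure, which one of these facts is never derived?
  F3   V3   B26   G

B26

Round 1 fires (i), (viii), (ix), giving H, M4, L.
Round 2 fires (ii), (vi), (xi), giving G, V3, F3.
Round 3 fires (x), (xiii), giving N2, E5.
Round 4 fires (vii), giving D.
Derived: V3 (round 2), G (round 2), F3 (round 2). B26 never appears in any round.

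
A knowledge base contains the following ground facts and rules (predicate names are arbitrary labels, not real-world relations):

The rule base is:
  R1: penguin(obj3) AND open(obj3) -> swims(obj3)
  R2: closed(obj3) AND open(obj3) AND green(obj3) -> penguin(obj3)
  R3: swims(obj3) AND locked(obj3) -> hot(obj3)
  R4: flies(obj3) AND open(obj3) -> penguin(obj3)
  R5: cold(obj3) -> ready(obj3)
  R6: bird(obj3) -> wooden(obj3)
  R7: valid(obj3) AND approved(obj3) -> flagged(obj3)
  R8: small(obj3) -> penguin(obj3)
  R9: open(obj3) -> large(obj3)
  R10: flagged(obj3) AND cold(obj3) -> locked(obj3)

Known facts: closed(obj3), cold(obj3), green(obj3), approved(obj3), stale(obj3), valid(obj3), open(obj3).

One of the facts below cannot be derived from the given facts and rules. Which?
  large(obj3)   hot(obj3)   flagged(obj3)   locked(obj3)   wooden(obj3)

wooden(obj3)

Round 1: R2 [closed(obj3) AND open(obj3) AND green(obj3) -> penguin(obj3)]; R5 [cold(obj3) -> ready(obj3)]; R7 [valid(obj3) AND approved(obj3) -> flagged(obj3)]; R9 [open(obj3) -> large(obj3)]. New: penguin(obj3), ready(obj3), flagged(obj3), large(obj3).
Round 2: R1 [penguin(obj3) AND open(obj3) -> swims(obj3)]; R10 [flagged(obj3) AND cold(obj3) -> locked(obj3)]. New: swims(obj3), locked(obj3).
Round 3: R3 [swims(obj3) AND locked(obj3) -> hot(obj3)]. New: hot(obj3).
Derived: large(obj3) (round 1), hot(obj3) (round 3), locked(obj3) (round 2), flagged(obj3) (round 1). wooden(obj3) never appears in any round.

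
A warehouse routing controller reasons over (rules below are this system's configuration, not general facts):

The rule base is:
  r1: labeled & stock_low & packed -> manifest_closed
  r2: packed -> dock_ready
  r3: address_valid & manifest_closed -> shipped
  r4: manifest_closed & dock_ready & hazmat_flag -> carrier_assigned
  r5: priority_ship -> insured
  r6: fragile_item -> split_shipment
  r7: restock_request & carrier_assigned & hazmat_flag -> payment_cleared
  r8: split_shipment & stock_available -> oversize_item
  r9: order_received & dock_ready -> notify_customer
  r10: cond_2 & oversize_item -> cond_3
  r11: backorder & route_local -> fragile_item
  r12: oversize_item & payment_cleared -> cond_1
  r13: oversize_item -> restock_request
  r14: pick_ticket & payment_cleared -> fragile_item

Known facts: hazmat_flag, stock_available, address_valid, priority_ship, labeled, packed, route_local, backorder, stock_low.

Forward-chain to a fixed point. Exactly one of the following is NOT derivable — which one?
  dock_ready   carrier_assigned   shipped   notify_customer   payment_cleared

notify_customer

Round 1 — r1, r2, r5, r11, derive manifest_closed, dock_ready, insured, fragile_item.
Round 2 — r3, r4, r6, derive shipped, carrier_assigned, split_shipment.
Round 3 — r8, derive oversize_item.
Round 4 — r13, derive restock_request.
Round 5 — r7, derive payment_cleared.
Round 6 — r12, derive cond_1.
Derived: dock_ready (round 1), shipped (round 2), carrier_assigned (round 2), payment_cleared (round 5). notify_customer never appears in any round.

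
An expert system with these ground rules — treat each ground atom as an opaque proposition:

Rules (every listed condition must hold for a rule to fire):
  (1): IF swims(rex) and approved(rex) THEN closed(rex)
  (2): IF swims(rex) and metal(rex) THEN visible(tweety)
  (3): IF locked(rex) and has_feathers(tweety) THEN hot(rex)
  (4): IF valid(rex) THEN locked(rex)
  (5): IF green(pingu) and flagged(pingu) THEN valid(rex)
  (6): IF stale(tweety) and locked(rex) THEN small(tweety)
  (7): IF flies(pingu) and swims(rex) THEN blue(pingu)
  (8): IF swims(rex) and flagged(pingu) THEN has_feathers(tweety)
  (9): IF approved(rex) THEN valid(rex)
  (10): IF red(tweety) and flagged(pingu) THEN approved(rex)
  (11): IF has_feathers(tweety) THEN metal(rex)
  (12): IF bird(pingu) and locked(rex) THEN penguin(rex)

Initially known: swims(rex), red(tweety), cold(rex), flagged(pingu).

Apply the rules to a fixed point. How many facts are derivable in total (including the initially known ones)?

Round 1 — (8), (10), derive has_feathers(tweety), approved(rex).
Round 2 — (1), (9), (11), derive closed(rex), valid(rex), metal(rex).
Round 3 — (2), (4), derive visible(tweety), locked(rex).
Round 4 — (3), derive hot(rex).
Closure: {approved(rex), closed(rex), cold(rex), flagged(pingu), has_feathers(tweety), hot(rex), locked(rex), metal(rex), red(tweety), swims(rex), valid(rex), visible(tweety)} — 12 facts.

12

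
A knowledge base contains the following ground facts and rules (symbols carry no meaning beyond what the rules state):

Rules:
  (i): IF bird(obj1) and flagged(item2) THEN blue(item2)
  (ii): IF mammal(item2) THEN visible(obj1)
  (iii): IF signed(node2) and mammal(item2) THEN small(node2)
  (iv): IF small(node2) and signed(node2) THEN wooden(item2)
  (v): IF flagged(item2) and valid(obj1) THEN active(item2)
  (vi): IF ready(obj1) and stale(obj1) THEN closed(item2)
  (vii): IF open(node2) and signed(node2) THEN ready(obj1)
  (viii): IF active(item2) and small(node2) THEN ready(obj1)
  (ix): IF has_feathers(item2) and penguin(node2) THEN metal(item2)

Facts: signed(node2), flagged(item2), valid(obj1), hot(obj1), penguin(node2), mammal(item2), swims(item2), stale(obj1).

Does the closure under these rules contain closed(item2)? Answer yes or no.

Round 1 — (ii), (iii), (v), derive visible(obj1), small(node2), active(item2).
Round 2 — (iv), (viii), derive wooden(item2), ready(obj1).
Round 3 — (vi), derive closed(item2).
closed(item2) appears in round 3, so it is derivable.

yes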